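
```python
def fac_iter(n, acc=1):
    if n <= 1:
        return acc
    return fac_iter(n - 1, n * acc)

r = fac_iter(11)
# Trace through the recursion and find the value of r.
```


fac_iter(11, 1)
= fac_iter(10, 11 * 1) = fac_iter(10, 11)
= fac_iter(9, 10 * 11) = fac_iter(9, 110)
= fac_iter(8, 9 * 110) = fac_iter(8, 990)
= fac_iter(7, 8 * 990) = fac_iter(7, 7920)
= fac_iter(6, 7 * 7920) = fac_iter(6, 55440)
= fac_iter(5, 6 * 55440) = fac_iter(5, 332640)
= fac_iter(4, 5 * 332640) = fac_iter(4, 1663200)
= fac_iter(3, 4 * 1663200) = fac_iter(3, 6652800)
= fac_iter(2, 3 * 6652800) = fac_iter(2, 19958400)
= fac_iter(1, 2 * 19958400) = fac_iter(1, 39916800)
n <= 1, return acc = 39916800


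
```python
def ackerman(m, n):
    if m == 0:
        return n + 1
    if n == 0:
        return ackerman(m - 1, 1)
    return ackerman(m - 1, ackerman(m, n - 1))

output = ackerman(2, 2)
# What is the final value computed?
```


ackerman(2, 2)
= ackerman(1, ackerman(2, 1))
First compute ackerman(2, 1) = 5
= ackerman(1, 5)
= 7


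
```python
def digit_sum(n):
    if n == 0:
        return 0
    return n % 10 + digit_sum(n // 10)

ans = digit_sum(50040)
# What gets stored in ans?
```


digit_sum(50040)
= 0 + digit_sum(5004)
= 0 + 4 + digit_sum(500)
= 0 + 4 + 0 + digit_sum(50)
= 0 + 4 + 0 + 0 + digit_sum(5)
= 0 + 4 + 0 + 0 + 5 + digit_sum(0)
= 0 + 4 + 0 + 0 + 5 + 0
= 9


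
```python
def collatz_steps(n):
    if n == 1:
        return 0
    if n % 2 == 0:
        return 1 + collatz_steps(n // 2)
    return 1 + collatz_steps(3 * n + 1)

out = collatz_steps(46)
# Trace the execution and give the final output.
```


collatz_steps(46)
46 is even -> collatz_steps(23)
23 is odd -> 3*23+1 = 70 -> collatz_steps(70)
70 is even -> collatz_steps(35)
35 is odd -> 3*35+1 = 106 -> collatz_steps(106)
106 is even -> collatz_steps(53)
53 is odd -> 3*53+1 = 160 -> collatz_steps(160)
160 is even -> collatz_steps(80)
80 is even -> collatz_steps(40)
40 is even -> collatz_steps(20)
20 is even -> collatz_steps(10)
10 is even -> collatz_steps(5)
5 is odd -> 3*5+1 = 16 -> collatz_steps(16)
16 is even -> collatz_steps(8)
8 is even -> collatz_steps(4)
4 is even -> collatz_steps(2)
2 is even -> collatz_steps(1)
Reached 1 after 16 steps
= 16


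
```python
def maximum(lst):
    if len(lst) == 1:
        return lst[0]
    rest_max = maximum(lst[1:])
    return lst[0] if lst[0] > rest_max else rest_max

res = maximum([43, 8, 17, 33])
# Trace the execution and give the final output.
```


maximum([43, 8, 17, 33])
= compare 43 with maximum([8, 17, 33])
= compare 8 with maximum([17, 33])
= compare 17 with maximum([33])
Base: maximum([33]) = 33
compare 17 with 33: max = 33
compare 8 with 33: max = 33
compare 43 with 33: max = 43
= 43


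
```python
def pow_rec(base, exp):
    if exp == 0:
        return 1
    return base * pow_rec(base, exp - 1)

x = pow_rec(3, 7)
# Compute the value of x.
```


pow_rec(3, 7)
= 3 * pow_rec(3, 6)
= 3 * 3 * pow_rec(3, 5)
= 3 * 3 * 3 * pow_rec(3, 4)
= 3 * 3 * 3 * 3 * pow_rec(3, 3)
= 3 * 3 * 3 * 3 * 3 * pow_rec(3, 2)
= 3 * 3 * 3 * 3 * 3 * 3 * pow_rec(3, 1)
= 3 * 3 * 3 * 3 * 3 * 3 * 3 * pow_rec(3, 0)
= 3 * 3 * 3 * 3 * 3 * 3 * 3 * 1
= 2187


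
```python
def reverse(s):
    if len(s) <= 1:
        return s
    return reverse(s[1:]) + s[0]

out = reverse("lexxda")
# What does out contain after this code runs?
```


reverse("lexxda")
= reverse("exxda") + "l"
= reverse("xxda") + "e" + "l"
= reverse("xda") + "x" + "e" + "l"
= reverse("da") + "x" + "x" + "e" + "l"
= reverse("a") + "d" + "x" + "x" + "e" + "l"
= "a" + "d" + "x" + "x" + "e" + "l"
= "adxxel"


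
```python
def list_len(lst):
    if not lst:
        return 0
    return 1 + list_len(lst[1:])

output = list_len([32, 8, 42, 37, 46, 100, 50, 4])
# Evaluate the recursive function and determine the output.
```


list_len([32, 8, 42, 37, 46, 100, 50, 4])
= 1 + list_len([8, 42, 37, 46, 100, 50, 4])
= 1 + 1 + list_len([42, 37, 46, 100, 50, 4])
= 1 + 1 + 1 + list_len([37, 46, 100, 50, 4])
= 1 + 1 + 1 + 1 + list_len([46, 100, 50, 4])
= 1 + 1 + 1 + 1 + 1 + list_len([100, 50, 4])
= 1 + 1 + 1 + 1 + 1 + 1 + list_len([50, 4])
= 1 + 1 + 1 + 1 + 1 + 1 + 1 + list_len([4])
= 1 + 1 + 1 + 1 + 1 + 1 + 1 + 1 + list_len([])
= 1 + 1 + 1 + 1 + 1 + 1 + 1 + 1 + 0
= 8


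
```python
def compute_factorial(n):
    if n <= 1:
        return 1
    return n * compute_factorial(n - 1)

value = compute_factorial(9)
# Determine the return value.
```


compute_factorial(9)
= 9 * compute_factorial(8)
= 9 * 8 * compute_factorial(7)
= 9 * 8 * 7 * compute_factorial(6)
= 9 * 8 * 7 * 6 * compute_factorial(5)
= 9 * 8 * 7 * 6 * 5 * compute_factorial(4)
= 9 * 8 * 7 * 6 * 5 * 4 * compute_factorial(3)
= 9 * 8 * 7 * 6 * 5 * 4 * 3 * compute_factorial(2)
= 9 * 8 * 7 * 6 * 5 * 4 * 3 * 2 * compute_factorial(1)
= 9 * 8 * 7 * 6 * 5 * 4 * 3 * 2 * 1
= 362880


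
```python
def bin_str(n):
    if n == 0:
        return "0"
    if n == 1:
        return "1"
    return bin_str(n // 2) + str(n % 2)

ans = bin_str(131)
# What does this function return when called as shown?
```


bin_str(131)
= bin_str(65) + "1"
= bin_str(32) + "1" + "1"
= bin_str(16) + "0" + "1" + "1"
= bin_str(8) + "0" + "0" + "1" + "1"
= bin_str(4) + "0" + "0" + "0" + "1" + "1"
= bin_str(2) + "0" + "0" + "0" + "0" + "1" + "1"
= bin_str(1) + "0" + "0" + "0" + "0" + "0" + "1" + "1"
= "1" + "0" + "0" + "0" + "0" + "0" + "1" + "1"
= "10000011"


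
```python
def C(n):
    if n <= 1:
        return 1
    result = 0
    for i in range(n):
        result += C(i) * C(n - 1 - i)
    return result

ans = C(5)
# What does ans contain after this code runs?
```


C(5)
= sum of C(i) * C(5-1-i) for i in 0..4
First compute sub-values bottom-up:
  C(0) = 1, C(1) = 1
  C(2) = 1*1 + 1*1 = 2
  C(3) = 1*2 + 1*1 + 2*1 = 5
  C(4) = 1*5 + 1*2 + 2*1 + 5*1 = 14
Now C(5):
  C(0)*C(4) = 1*14 = 14
  C(1)*C(3) = 1*5 = 5
  C(2)*C(2) = 2*2 = 4
  C(3)*C(1) = 5*1 = 5
  C(4)*C(0) = 14*1 = 14
= 14 + 5 + 4 + 5 + 14
= 42


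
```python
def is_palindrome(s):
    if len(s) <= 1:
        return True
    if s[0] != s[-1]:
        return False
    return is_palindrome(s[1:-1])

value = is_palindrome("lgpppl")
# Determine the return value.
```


is_palindrome("lgpppl")
"lgpppl": s[0]='l' == s[-1]='l' -> is_palindrome("gppp")
"gppp": s[0]='g' != s[-1]='p' -> False
= False


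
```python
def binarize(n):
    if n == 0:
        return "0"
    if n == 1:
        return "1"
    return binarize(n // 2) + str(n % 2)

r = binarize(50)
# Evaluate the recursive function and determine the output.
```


binarize(50)
= binarize(25) + "0"
= binarize(12) + "1" + "0"
= binarize(6) + "0" + "1" + "0"
= binarize(3) + "0" + "0" + "1" + "0"
= binarize(1) + "1" + "0" + "0" + "1" + "0"
= "1" + "1" + "0" + "0" + "1" + "0"
= "110010"


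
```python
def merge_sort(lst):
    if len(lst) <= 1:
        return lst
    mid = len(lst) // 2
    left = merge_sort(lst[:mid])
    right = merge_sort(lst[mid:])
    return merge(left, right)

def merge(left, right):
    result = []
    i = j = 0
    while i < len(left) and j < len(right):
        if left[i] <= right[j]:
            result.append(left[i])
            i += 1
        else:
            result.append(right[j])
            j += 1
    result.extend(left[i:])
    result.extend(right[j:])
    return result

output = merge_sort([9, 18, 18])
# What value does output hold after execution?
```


merge_sort([9, 18, 18])
Split into [9] and [18, 18]
Left sorted: [9]
Right sorted: [18, 18]
Merge [9] and [18, 18]
= [9, 18, 18]


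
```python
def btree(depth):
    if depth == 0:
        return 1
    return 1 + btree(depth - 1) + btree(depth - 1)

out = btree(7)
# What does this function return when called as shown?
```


btree(7)
= 1 + btree(6) + btree(6)
= 1 + 2 * btree(6)
btree(k) = 2^(k+1) - 1
btree(0) = 1
btree(1) = 3
btree(2) = 7
btree(3) = 15
btree(4) = 31
btree(7) = 2^8 - 1 = 255


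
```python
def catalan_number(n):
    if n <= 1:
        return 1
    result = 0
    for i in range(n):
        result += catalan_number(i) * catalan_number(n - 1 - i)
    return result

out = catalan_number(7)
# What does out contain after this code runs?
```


catalan_number(7)
= sum of catalan_number(i) * catalan_number(7-1-i) for i in 0..6
First compute sub-values bottom-up:
  catalan_number(0) = 1, catalan_number(1) = 1
  catalan_number(2) = 1*1 + 1*1 = 2
  catalan_number(3) = 1*2 + 1*1 + 2*1 = 5
  catalan_number(4) = 1*5 + 1*2 + 2*1 + 5*1 = 14
  catalan_number(5) = 1*14 + 1*5 + 2*2 + 5*1 + 14*1 = 42
  catalan_number(6) = 1*42 + 1*14 + 2*5 + 5*2 + 14*1 + 42*1 = 132
Now catalan_number(7):
  catalan_number(0)*catalan_number(6) = 1*132 = 132
  catalan_number(1)*catalan_number(5) = 1*42 = 42
  catalan_number(2)*catalan_number(4) = 2*14 = 28
  catalan_number(3)*catalan_number(3) = 5*5 = 25
  catalan_number(4)*catalan_number(2) = 14*2 = 28
  catalan_number(5)*catalan_number(1) = 42*1 = 42
  catalan_number(6)*catalan_number(0) = 132*1 = 132
= 132 + 42 + 28 + 25 + 28 + 42 + 132
= 429


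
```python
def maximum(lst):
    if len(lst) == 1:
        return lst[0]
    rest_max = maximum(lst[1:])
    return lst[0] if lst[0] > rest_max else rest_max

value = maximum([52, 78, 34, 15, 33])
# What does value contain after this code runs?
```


maximum([52, 78, 34, 15, 33])
= compare 52 with maximum([78, 34, 15, 33])
= compare 78 with maximum([34, 15, 33])
= compare 34 with maximum([15, 33])
= compare 15 with maximum([33])
Base: maximum([33]) = 33
compare 15 with 33: max = 33
compare 34 with 33: max = 34
compare 78 with 34: max = 78
compare 52 with 78: max = 78
= 78


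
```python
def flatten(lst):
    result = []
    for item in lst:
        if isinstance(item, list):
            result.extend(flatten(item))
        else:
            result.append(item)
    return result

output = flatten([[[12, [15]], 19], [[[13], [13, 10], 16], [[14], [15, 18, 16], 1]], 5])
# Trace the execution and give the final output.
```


flatten([[[12, [15]], 19], [[[13], [13, 10], 16], [[14], [15, 18, 16], 1]], 5])
Processing each element:
  [[12, [15]], 19] is a list -> flatten recursively -> [12, 15, 19]
  [[[13], [13, 10], 16], [[14], [15, 18, 16], 1]] is a list -> flatten recursively -> [13, 13, 10, 16, 14, 15, 18, 16, 1]
  5 is not a list -> append 5
= [12, 15, 19, 13, 13, 10, 16, 14, 15, 18, 16, 1, 5]


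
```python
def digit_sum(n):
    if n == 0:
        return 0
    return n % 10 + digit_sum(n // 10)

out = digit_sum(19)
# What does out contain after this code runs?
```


digit_sum(19)
= 9 + digit_sum(1)
= 9 + 1 + digit_sum(0)
= 9 + 1 + 0
= 10


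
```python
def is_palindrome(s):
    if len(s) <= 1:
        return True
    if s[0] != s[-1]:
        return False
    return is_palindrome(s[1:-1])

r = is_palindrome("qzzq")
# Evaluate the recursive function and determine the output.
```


is_palindrome("qzzq")
"qzzq": s[0]='q' == s[-1]='q' -> is_palindrome("zz")
"zz": s[0]='z' == s[-1]='z' -> is_palindrome("")
"": len <= 1 -> True
= True


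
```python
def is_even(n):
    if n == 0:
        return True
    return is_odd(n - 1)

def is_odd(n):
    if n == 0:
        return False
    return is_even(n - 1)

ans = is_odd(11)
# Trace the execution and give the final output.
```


is_odd(11)
= is_even(10)
= is_odd(9)
= is_even(8)
= is_odd(7)
= is_even(6)
= is_odd(5)
= is_even(4)
= is_odd(3)
= is_even(2)
= is_odd(1)
= is_even(0)
n == 0: return True
= True


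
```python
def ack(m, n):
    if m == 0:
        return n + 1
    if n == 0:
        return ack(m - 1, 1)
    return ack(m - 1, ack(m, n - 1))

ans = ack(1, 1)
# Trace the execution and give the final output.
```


ack(1, 1)
= ack(0, ack(1, 0))
First compute ack(1, 0) = 2
= ack(0, 2)
= 3


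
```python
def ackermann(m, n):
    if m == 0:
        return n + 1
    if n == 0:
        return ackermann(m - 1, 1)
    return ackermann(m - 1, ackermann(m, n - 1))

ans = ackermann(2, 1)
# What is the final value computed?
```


ackermann(2, 1)
= ackermann(1, ackermann(2, 0))
First compute ackermann(2, 0) = 3
= ackermann(1, 3)
= 5


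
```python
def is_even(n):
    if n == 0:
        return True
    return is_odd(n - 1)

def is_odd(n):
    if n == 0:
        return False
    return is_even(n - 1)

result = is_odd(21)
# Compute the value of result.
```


is_odd(21)
= is_even(20)
= is_odd(19)
= is_even(18)
= is_odd(17)
= is_even(16)
= is_odd(15)
= is_even(14)
= is_odd(13)
= is_even(12)
= is_odd(11)
= is_even(10)
= is_odd(9)
= is_even(8)
= is_odd(7)
= is_even(6)
= is_odd(5)
= is_even(4)
= is_odd(3)
= is_even(2)
= is_odd(1)
= is_even(0)
n == 0: return True
= True


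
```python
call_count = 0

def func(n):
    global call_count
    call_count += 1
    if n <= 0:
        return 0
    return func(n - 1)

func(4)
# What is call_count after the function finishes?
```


func(4) calls func(3) calls ... calls func(0)
Total calls: 4 + 1 (for base case) = 5


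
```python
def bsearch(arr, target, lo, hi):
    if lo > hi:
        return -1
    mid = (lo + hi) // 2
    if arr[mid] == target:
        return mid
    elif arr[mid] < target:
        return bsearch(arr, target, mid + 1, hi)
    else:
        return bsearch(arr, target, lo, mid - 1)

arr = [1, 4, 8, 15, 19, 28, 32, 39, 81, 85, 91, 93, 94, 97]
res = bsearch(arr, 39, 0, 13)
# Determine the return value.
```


bsearch(arr, 39, 0, 13)
lo=0, hi=13, mid=6, arr[mid]=32
32 < 39, search right half
lo=7, hi=13, mid=10, arr[mid]=91
91 > 39, search left half
lo=7, hi=9, mid=8, arr[mid]=81
81 > 39, search left half
lo=7, hi=7, mid=7, arr[mid]=39
arr[7] == 39, found at index 7
= 7


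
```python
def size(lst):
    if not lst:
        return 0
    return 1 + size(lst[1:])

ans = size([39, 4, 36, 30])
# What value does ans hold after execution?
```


size([39, 4, 36, 30])
= 1 + size([4, 36, 30])
= 1 + 1 + size([36, 30])
= 1 + 1 + 1 + size([30])
= 1 + 1 + 1 + 1 + size([])
= 1 + 1 + 1 + 1 + 0
= 4


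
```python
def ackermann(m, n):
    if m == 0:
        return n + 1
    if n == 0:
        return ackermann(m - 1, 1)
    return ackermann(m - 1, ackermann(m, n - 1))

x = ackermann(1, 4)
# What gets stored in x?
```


ackermann(1, 4)
= ackermann(0, ackermann(1, 3))
First compute ackermann(1, 3) = 5
= ackermann(0, 5)
= 6


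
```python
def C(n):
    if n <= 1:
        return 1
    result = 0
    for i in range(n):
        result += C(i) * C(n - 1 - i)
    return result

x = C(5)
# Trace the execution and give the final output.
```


C(5)
= sum of C(i) * C(5-1-i) for i in 0..4
First compute sub-values bottom-up:
  C(0) = 1, C(1) = 1
  C(2) = 1*1 + 1*1 = 2
  C(3) = 1*2 + 1*1 + 2*1 = 5
  C(4) = 1*5 + 1*2 + 2*1 + 5*1 = 14
Now C(5):
  C(0)*C(4) = 1*14 = 14
  C(1)*C(3) = 1*5 = 5
  C(2)*C(2) = 2*2 = 4
  C(3)*C(1) = 5*1 = 5
  C(4)*C(0) = 14*1 = 14
= 14 + 5 + 4 + 5 + 14
= 42


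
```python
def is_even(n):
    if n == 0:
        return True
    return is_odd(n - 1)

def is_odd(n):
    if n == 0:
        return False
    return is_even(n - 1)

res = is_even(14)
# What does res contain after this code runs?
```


is_even(14)
= is_odd(13)
= is_even(12)
= is_odd(11)
= is_even(10)
= is_odd(9)
= is_even(8)
= is_odd(7)
= is_even(6)
= is_odd(5)
= is_even(4)
= is_odd(3)
= is_even(2)
= is_odd(1)
= is_even(0)
n == 0: return True
= True


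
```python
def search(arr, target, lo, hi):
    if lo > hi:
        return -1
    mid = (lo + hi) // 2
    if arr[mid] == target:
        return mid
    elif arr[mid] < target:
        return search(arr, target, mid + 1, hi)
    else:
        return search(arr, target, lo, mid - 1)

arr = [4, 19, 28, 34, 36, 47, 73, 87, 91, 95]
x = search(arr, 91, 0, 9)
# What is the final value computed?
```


search(arr, 91, 0, 9)
lo=0, hi=9, mid=4, arr[mid]=36
36 < 91, search right half
lo=5, hi=9, mid=7, arr[mid]=87
87 < 91, search right half
lo=8, hi=9, mid=8, arr[mid]=91
arr[8] == 91, found at index 8
= 8


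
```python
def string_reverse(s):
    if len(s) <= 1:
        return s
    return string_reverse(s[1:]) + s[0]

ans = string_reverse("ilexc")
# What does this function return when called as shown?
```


string_reverse("ilexc")
= string_reverse("lexc") + "i"
= string_reverse("exc") + "l" + "i"
= string_reverse("xc") + "e" + "l" + "i"
= string_reverse("c") + "x" + "e" + "l" + "i"
= "c" + "x" + "e" + "l" + "i"
= "cxeli"


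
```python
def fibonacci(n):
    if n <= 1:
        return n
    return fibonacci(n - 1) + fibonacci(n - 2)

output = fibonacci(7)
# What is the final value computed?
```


fibonacci(7)
= fibonacci(6) + fibonacci(5)
= (fibonacci(5) + fibonacci(4)) + fibonacci(5)
Computing bottom-up: fibonacci(0)=0, fibonacci(1)=1, fibonacci(2)=1, fibonacci(3)=2, fibonacci(4)=3, fibonacci(5)=5, fibonacci(6)=8, fibonacci(7)=13
= 13


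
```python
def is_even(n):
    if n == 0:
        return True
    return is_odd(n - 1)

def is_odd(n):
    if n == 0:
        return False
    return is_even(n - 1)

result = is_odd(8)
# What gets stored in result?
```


is_odd(8)
= is_even(7)
= is_odd(6)
= is_even(5)
= is_odd(4)
= is_even(3)
= is_odd(2)
= is_even(1)
= is_odd(0)
n == 0: return False
= False


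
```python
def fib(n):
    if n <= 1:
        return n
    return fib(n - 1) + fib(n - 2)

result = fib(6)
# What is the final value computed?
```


fib(6)
= fib(5) + fib(4)
= (fib(4) + fib(3)) + fib(4)
Computing bottom-up: fib(0)=0, fib(1)=1, fib(2)=1, fib(3)=2, fib(4)=3, fib(5)=5, fib(6)=8
= 8


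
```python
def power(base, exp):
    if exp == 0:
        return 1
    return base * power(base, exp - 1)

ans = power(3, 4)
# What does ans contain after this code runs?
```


power(3, 4)
= 3 * power(3, 3)
= 3 * 3 * power(3, 2)
= 3 * 3 * 3 * power(3, 1)
= 3 * 3 * 3 * 3 * power(3, 0)
= 3 * 3 * 3 * 3 * 1
= 81


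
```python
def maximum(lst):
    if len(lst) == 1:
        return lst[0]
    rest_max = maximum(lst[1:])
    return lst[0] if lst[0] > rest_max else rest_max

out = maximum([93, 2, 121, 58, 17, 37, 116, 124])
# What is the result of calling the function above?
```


maximum([93, 2, 121, 58, 17, 37, 116, 124])
= compare 93 with maximum([2, 121, 58, 17, 37, 116, 124])
= compare 2 with maximum([121, 58, 17, 37, 116, 124])
= compare 121 with maximum([58, 17, 37, 116, 124])
= compare 58 with maximum([17, 37, 116, 124])
= compare 17 with maximum([37, 116, 124])
= compare 37 with maximum([116, 124])
= compare 116 with maximum([124])
Base: maximum([124]) = 124
compare 116 with 124: max = 124
compare 37 with 124: max = 124
compare 17 with 124: max = 124
compare 58 with 124: max = 124
compare 121 with 124: max = 124
compare 2 with 124: max = 124
compare 93 with 124: max = 124
= 124


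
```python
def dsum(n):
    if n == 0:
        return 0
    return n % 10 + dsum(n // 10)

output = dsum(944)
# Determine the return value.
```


dsum(944)
= 4 + dsum(94)
= 4 + 4 + dsum(9)
= 4 + 4 + 9 + dsum(0)
= 4 + 4 + 9 + 0
= 17


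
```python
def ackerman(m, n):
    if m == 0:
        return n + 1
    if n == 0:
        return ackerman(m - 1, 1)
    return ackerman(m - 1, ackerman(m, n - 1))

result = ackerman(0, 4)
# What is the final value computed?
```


ackerman(0, 4)
m == 0: return 4 + 1 = 5
= 5


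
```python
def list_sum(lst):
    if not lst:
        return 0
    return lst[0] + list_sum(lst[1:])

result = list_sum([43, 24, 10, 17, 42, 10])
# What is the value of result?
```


list_sum([43, 24, 10, 17, 42, 10])
= 43 + list_sum([24, 10, 17, 42, 10])
= 43 + 24 + list_sum([10, 17, 42, 10])
= 43 + 24 + 10 + list_sum([17, 42, 10])
= 43 + 24 + 10 + 17 + list_sum([42, 10])
= 43 + 24 + 10 + 17 + 42 + list_sum([10])
= 43 + 24 + 10 + 17 + 42 + 10 + list_sum([])
= 43 + 24 + 10 + 17 + 42 + 10 + 0
= 146


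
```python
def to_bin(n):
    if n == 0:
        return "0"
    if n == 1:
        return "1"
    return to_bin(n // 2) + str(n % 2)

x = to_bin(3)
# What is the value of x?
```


to_bin(3)
= to_bin(1) + "1"
= "1" + "1"
= "11"


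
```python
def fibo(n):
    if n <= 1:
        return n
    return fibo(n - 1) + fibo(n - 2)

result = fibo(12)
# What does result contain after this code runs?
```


fibo(12)
= fibo(11) + fibo(10)
= (fibo(10) + fibo(9)) + fibo(10)
Computing bottom-up: fibo(0)=0, fibo(1)=1, fibo(2)=1, fibo(3)=2, fibo(4)=3, fibo(5)=5, fibo(6)=8, fibo(7)=13, fibo(8)=21, fibo(9)=34, fibo(10)=55, fibo(11)=89, fibo(12)=144
= 144


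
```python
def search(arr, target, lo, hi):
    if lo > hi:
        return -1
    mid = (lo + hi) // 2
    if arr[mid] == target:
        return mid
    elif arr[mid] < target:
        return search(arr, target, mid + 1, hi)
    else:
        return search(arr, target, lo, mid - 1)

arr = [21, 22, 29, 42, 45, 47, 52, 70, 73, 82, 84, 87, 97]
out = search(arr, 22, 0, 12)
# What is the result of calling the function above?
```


search(arr, 22, 0, 12)
lo=0, hi=12, mid=6, arr[mid]=52
52 > 22, search left half
lo=0, hi=5, mid=2, arr[mid]=29
29 > 22, search left half
lo=0, hi=1, mid=0, arr[mid]=21
21 < 22, search right half
lo=1, hi=1, mid=1, arr[mid]=22
arr[1] == 22, found at index 1
= 1


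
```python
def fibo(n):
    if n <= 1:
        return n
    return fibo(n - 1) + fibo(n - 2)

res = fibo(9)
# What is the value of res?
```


fibo(9)
= fibo(8) + fibo(7)
= (fibo(7) + fibo(6)) + fibo(7)
Computing bottom-up: fibo(0)=0, fibo(1)=1, fibo(2)=1, fibo(3)=2, fibo(4)=3, fibo(5)=5, fibo(6)=8, fibo(7)=13, fibo(8)=21, fibo(9)=34
= 34


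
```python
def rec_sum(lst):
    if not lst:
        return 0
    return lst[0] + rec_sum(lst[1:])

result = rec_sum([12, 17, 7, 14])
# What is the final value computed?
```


rec_sum([12, 17, 7, 14])
= 12 + rec_sum([17, 7, 14])
= 12 + 17 + rec_sum([7, 14])
= 12 + 17 + 7 + rec_sum([14])
= 12 + 17 + 7 + 14 + rec_sum([])
= 12 + 17 + 7 + 14 + 0
= 50


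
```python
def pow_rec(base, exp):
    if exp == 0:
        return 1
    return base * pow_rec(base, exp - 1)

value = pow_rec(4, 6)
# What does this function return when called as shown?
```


pow_rec(4, 6)
= 4 * pow_rec(4, 5)
= 4 * 4 * pow_rec(4, 4)
= 4 * 4 * 4 * pow_rec(4, 3)
= 4 * 4 * 4 * 4 * pow_rec(4, 2)
= 4 * 4 * 4 * 4 * 4 * pow_rec(4, 1)
= 4 * 4 * 4 * 4 * 4 * 4 * pow_rec(4, 0)
= 4 * 4 * 4 * 4 * 4 * 4 * 1
= 4096


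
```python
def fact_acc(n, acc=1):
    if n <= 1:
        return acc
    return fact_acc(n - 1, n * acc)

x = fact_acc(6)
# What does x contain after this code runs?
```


fact_acc(6, 1)
= fact_acc(5, 6 * 1) = fact_acc(5, 6)
= fact_acc(4, 5 * 6) = fact_acc(4, 30)
= fact_acc(3, 4 * 30) = fact_acc(3, 120)
= fact_acc(2, 3 * 120) = fact_acc(2, 360)
= fact_acc(1, 2 * 360) = fact_acc(1, 720)
n <= 1, return acc = 720


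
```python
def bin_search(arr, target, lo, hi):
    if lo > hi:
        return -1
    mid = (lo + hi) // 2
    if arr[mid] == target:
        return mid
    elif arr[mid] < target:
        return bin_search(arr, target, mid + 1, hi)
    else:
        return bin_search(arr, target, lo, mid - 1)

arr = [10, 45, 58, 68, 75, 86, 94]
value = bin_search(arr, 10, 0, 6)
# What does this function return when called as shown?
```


bin_search(arr, 10, 0, 6)
lo=0, hi=6, mid=3, arr[mid]=68
68 > 10, search left half
lo=0, hi=2, mid=1, arr[mid]=45
45 > 10, search left half
lo=0, hi=0, mid=0, arr[mid]=10
arr[0] == 10, found at index 0
= 0


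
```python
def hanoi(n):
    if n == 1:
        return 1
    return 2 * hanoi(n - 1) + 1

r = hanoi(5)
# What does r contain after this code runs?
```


hanoi(5)
= 2 * hanoi(4) + 1
= 2 * (2 * hanoi(3) + 1) + 1
= 2 * (2 * (2 * hanoi(2) + 1) + 1) + 1
= 2 * (2 * (2 * (2 * hanoi(1) + 1) + 1) + 1) + 1
Now compute bottom-up:
hanoi(1) = 1
hanoi(2) = 2 * 1 + 1 = 3
hanoi(3) = 2 * 3 + 1 = 7
hanoi(4) = 2 * 7 + 1 = 15
hanoi(5) = 2 * 15 + 1 = 31
= 31


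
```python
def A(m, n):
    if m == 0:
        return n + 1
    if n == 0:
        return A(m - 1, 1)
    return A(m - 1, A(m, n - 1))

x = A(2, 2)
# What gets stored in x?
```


A(2, 2)
= A(1, A(2, 1))
First compute A(2, 1) = 5
= A(1, 5)
= 7


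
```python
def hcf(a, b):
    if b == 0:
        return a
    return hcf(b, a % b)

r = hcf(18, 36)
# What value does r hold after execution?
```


hcf(18, 36)
= hcf(36, 18 % 36) = hcf(36, 18)
= hcf(18, 36 % 18) = hcf(18, 0)
b == 0, return a = 18


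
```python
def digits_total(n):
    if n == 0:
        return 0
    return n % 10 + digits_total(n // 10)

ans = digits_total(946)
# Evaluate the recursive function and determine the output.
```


digits_total(946)
= 6 + digits_total(94)
= 6 + 4 + digits_total(9)
= 6 + 4 + 9 + digits_total(0)
= 6 + 4 + 9 + 0
= 19


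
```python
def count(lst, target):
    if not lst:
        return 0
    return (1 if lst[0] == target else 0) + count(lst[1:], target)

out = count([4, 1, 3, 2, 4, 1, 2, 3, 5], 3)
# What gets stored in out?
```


count([4, 1, 3, 2, 4, 1, 2, 3, 5], 3)
lst[0]=4 != 3: 0 + count([1, 3, 2, 4, 1, 2, 3, 5], 3)
lst[0]=1 != 3: 0 + count([3, 2, 4, 1, 2, 3, 5], 3)
lst[0]=3 == 3: 1 + count([2, 4, 1, 2, 3, 5], 3)
lst[0]=2 != 3: 0 + count([4, 1, 2, 3, 5], 3)
lst[0]=4 != 3: 0 + count([1, 2, 3, 5], 3)
lst[0]=1 != 3: 0 + count([2, 3, 5], 3)
lst[0]=2 != 3: 0 + count([3, 5], 3)
lst[0]=3 == 3: 1 + count([5], 3)
lst[0]=5 != 3: 0 + count([], 3)
= 2


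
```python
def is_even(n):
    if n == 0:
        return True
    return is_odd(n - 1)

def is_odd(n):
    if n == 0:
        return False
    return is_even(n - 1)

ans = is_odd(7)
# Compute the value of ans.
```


is_odd(7)
= is_even(6)
= is_odd(5)
= is_even(4)
= is_odd(3)
= is_even(2)
= is_odd(1)
= is_even(0)
n == 0: return True
= True


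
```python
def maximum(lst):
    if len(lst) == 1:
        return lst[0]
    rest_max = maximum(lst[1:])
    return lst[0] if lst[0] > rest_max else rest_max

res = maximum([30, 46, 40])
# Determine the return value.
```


maximum([30, 46, 40])
= compare 30 with maximum([46, 40])
= compare 46 with maximum([40])
Base: maximum([40]) = 40
compare 46 with 40: max = 46
compare 30 with 46: max = 46
= 46


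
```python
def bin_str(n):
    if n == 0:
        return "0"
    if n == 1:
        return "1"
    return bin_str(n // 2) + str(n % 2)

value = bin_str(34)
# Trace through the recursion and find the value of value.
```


bin_str(34)
= bin_str(17) + "0"
= bin_str(8) + "1" + "0"
= bin_str(4) + "0" + "1" + "0"
= bin_str(2) + "0" + "0" + "1" + "0"
= bin_str(1) + "0" + "0" + "0" + "1" + "0"
= "1" + "0" + "0" + "0" + "1" + "0"
= "100010"


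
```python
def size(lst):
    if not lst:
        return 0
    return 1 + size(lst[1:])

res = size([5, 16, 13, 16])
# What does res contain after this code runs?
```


size([5, 16, 13, 16])
= 1 + size([16, 13, 16])
= 1 + 1 + size([13, 16])
= 1 + 1 + 1 + size([16])
= 1 + 1 + 1 + 1 + size([])
= 1 + 1 + 1 + 1 + 0
= 4


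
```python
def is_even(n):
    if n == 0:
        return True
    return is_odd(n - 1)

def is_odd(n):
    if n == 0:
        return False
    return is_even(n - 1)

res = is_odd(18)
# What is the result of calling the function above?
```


is_odd(18)
= is_even(17)
= is_odd(16)
= is_even(15)
= is_odd(14)
= is_even(13)
= is_odd(12)
= is_even(11)
= is_odd(10)
= is_even(9)
= is_odd(8)
= is_even(7)
= is_odd(6)
= is_even(5)
= is_odd(4)
= is_even(3)
= is_odd(2)
= is_even(1)
= is_odd(0)
n == 0: return False
= False


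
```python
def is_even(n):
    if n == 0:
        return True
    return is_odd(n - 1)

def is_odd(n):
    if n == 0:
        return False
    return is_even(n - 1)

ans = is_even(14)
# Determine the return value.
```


is_even(14)
= is_odd(13)
= is_even(12)
= is_odd(11)
= is_even(10)
= is_odd(9)
= is_even(8)
= is_odd(7)
= is_even(6)
= is_odd(5)
= is_even(4)
= is_odd(3)
= is_even(2)
= is_odd(1)
= is_even(0)
n == 0: return True
= True


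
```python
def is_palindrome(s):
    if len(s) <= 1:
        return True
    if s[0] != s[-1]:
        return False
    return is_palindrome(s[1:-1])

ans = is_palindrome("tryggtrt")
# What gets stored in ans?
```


is_palindrome("tryggtrt")
"tryggtrt": s[0]='t' == s[-1]='t' -> is_palindrome("ryggtr")
"ryggtr": s[0]='r' == s[-1]='r' -> is_palindrome("yggt")
"yggt": s[0]='y' != s[-1]='t' -> False
= False


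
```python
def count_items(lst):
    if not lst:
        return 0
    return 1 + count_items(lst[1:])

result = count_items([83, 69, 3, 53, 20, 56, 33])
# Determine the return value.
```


count_items([83, 69, 3, 53, 20, 56, 33])
= 1 + count_items([69, 3, 53, 20, 56, 33])
= 1 + 1 + count_items([3, 53, 20, 56, 33])
= 1 + 1 + 1 + count_items([53, 20, 56, 33])
= 1 + 1 + 1 + 1 + count_items([20, 56, 33])
= 1 + 1 + 1 + 1 + 1 + count_items([56, 33])
= 1 + 1 + 1 + 1 + 1 + 1 + count_items([33])
= 1 + 1 + 1 + 1 + 1 + 1 + 1 + count_items([])
= 1 + 1 + 1 + 1 + 1 + 1 + 1 + 0
= 7


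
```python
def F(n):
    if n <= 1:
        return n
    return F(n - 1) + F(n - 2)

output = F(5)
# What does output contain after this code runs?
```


F(5)
= F(4) + F(3)
= (F(3) + F(2)) + F(3)
Computing bottom-up: F(0)=0, F(1)=1, F(2)=1, F(3)=2, F(4)=3, F(5)=5
= 5


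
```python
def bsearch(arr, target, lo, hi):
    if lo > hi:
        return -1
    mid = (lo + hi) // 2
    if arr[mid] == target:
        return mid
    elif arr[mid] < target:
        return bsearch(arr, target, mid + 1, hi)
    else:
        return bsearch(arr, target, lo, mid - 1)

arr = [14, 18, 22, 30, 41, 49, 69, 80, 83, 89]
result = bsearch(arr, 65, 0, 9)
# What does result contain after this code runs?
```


bsearch(arr, 65, 0, 9)
lo=0, hi=9, mid=4, arr[mid]=41
41 < 65, search right half
lo=5, hi=9, mid=7, arr[mid]=80
80 > 65, search left half
lo=5, hi=6, mid=5, arr[mid]=49
49 < 65, search right half
lo=6, hi=6, mid=6, arr[mid]=69
69 > 65, search left half
lo > hi, target not found, return -1
= -1


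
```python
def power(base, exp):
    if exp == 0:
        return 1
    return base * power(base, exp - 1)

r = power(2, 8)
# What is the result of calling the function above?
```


power(2, 8)
= 2 * power(2, 7)
= 2 * 2 * power(2, 6)
= 2 * 2 * 2 * power(2, 5)
= 2 * 2 * 2 * 2 * power(2, 4)
= 2 * 2 * 2 * 2 * 2 * power(2, 3)
= 2 * 2 * 2 * 2 * 2 * 2 * power(2, 2)
= 2 * 2 * 2 * 2 * 2 * 2 * 2 * power(2, 1)
= 2 * 2 * 2 * 2 * 2 * 2 * 2 * 2 * power(2, 0)
= 2 * 2 * 2 * 2 * 2 * 2 * 2 * 2 * 1
= 256


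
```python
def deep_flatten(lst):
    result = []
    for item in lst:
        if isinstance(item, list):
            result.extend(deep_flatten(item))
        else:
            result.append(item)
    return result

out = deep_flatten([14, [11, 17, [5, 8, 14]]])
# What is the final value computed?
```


deep_flatten([14, [11, 17, [5, 8, 14]]])
Processing each element:
  14 is not a list -> append 14
  [11, 17, [5, 8, 14]] is a list -> deep_flatten recursively -> [11, 17, 5, 8, 14]
= [14, 11, 17, 5, 8, 14]


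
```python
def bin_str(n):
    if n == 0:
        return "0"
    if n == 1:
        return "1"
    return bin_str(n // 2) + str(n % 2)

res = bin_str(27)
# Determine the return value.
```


bin_str(27)
= bin_str(13) + "1"
= bin_str(6) + "1" + "1"
= bin_str(3) + "0" + "1" + "1"
= bin_str(1) + "1" + "0" + "1" + "1"
= "1" + "1" + "0" + "1" + "1"
= "11011"


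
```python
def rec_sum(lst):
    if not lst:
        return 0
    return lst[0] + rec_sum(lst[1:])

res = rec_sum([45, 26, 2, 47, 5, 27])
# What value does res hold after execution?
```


rec_sum([45, 26, 2, 47, 5, 27])
= 45 + rec_sum([26, 2, 47, 5, 27])
= 45 + 26 + rec_sum([2, 47, 5, 27])
= 45 + 26 + 2 + rec_sum([47, 5, 27])
= 45 + 26 + 2 + 47 + rec_sum([5, 27])
= 45 + 26 + 2 + 47 + 5 + rec_sum([27])
= 45 + 26 + 2 + 47 + 5 + 27 + rec_sum([])
= 45 + 26 + 2 + 47 + 5 + 27 + 0
= 152


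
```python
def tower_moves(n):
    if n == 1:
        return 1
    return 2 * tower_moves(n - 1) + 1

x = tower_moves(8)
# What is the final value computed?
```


tower_moves(8)
= 2 * tower_moves(7) + 1
= 2 * (2 * tower_moves(6) + 1) + 1
= 2 * (2 * (2 * tower_moves(5) + 1) + 1) + 1
= 2 * (2 * (2 * (2 * tower_moves(4) + 1) + 1) + 1) + 1
= 2 * (2 * (2 * (2 * (2 * tower_moves(3) + 1) + 1) + 1) + 1) + 1
= 2 * (2 * (2 * (2 * (2 * (2 * tower_moves(2) + 1) + 1) + 1) + 1) + 1) + 1
= 2 * (2 * (2 * (2 * (2 * (2 * (2 * tower_moves(1) + 1) + 1) + 1) + 1) + 1) + 1) + 1
Now compute bottom-up:
tower_moves(1) = 1
tower_moves(2) = 2 * 1 + 1 = 3
tower_moves(3) = 2 * 3 + 1 = 7
tower_moves(4) = 2 * 7 + 1 = 15
tower_moves(5) = 2 * 15 + 1 = 31
tower_moves(6) = 2 * 31 + 1 = 63
tower_moves(7) = 2 * 63 + 1 = 127
tower_moves(8) = 2 * 127 + 1 = 255
= 255


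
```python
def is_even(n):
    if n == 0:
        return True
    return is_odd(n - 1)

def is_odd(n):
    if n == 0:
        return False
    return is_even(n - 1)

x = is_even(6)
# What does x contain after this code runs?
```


is_even(6)
= is_odd(5)
= is_even(4)
= is_odd(3)
= is_even(2)
= is_odd(1)
= is_even(0)
n == 0: return True
= True


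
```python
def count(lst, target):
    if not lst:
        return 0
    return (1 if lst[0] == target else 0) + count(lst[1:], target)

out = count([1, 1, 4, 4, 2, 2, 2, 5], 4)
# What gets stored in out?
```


count([1, 1, 4, 4, 2, 2, 2, 5], 4)
lst[0]=1 != 4: 0 + count([1, 4, 4, 2, 2, 2, 5], 4)
lst[0]=1 != 4: 0 + count([4, 4, 2, 2, 2, 5], 4)
lst[0]=4 == 4: 1 + count([4, 2, 2, 2, 5], 4)
lst[0]=4 == 4: 1 + count([2, 2, 2, 5], 4)
lst[0]=2 != 4: 0 + count([2, 2, 5], 4)
lst[0]=2 != 4: 0 + count([2, 5], 4)
lst[0]=2 != 4: 0 + count([5], 4)
lst[0]=5 != 4: 0 + count([], 4)
= 2


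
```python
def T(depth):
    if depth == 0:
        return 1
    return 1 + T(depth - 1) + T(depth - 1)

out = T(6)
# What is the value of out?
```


T(6)
= 1 + T(5) + T(5)
= 1 + 2 * T(5)
T(k) = 2^(k+1) - 1
T(0) = 1
T(1) = 3
T(2) = 7
T(3) = 15
T(4) = 31
T(6) = 2^7 - 1 = 127


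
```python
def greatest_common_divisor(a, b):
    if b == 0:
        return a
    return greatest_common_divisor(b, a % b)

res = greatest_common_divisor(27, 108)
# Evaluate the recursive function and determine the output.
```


greatest_common_divisor(27, 108)
= greatest_common_divisor(108, 27 % 108) = greatest_common_divisor(108, 27)
= greatest_common_divisor(27, 108 % 27) = greatest_common_divisor(27, 0)
b == 0, return a = 27


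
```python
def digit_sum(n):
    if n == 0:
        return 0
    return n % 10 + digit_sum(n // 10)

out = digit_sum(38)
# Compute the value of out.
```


digit_sum(38)
= 8 + digit_sum(3)
= 8 + 3 + digit_sum(0)
= 8 + 3 + 0
= 11


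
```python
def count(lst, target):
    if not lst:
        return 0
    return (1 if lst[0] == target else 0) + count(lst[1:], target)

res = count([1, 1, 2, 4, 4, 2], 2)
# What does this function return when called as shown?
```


count([1, 1, 2, 4, 4, 2], 2)
lst[0]=1 != 2: 0 + count([1, 2, 4, 4, 2], 2)
lst[0]=1 != 2: 0 + count([2, 4, 4, 2], 2)
lst[0]=2 == 2: 1 + count([4, 4, 2], 2)
lst[0]=4 != 2: 0 + count([4, 2], 2)
lst[0]=4 != 2: 0 + count([2], 2)
lst[0]=2 == 2: 1 + count([], 2)
= 2


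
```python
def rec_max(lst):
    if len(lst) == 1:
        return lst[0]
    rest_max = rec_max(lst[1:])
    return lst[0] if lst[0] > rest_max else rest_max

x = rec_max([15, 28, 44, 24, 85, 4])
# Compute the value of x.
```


rec_max([15, 28, 44, 24, 85, 4])
= compare 15 with rec_max([28, 44, 24, 85, 4])
= compare 28 with rec_max([44, 24, 85, 4])
= compare 44 with rec_max([24, 85, 4])
= compare 24 with rec_max([85, 4])
= compare 85 with rec_max([4])
Base: rec_max([4]) = 4
compare 85 with 4: max = 85
compare 24 with 85: max = 85
compare 44 with 85: max = 85
compare 28 with 85: max = 85
compare 15 with 85: max = 85
= 85


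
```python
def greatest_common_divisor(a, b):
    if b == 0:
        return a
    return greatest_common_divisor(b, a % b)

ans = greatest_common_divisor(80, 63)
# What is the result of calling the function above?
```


greatest_common_divisor(80, 63)
= greatest_common_divisor(63, 80 % 63) = greatest_common_divisor(63, 17)
= greatest_common_divisor(17, 63 % 17) = greatest_common_divisor(17, 12)
= greatest_common_divisor(12, 17 % 12) = greatest_common_divisor(12, 5)
= greatest_common_divisor(5, 12 % 5) = greatest_common_divisor(5, 2)
= greatest_common_divisor(2, 5 % 2) = greatest_common_divisor(2, 1)
= greatest_common_divisor(1, 2 % 1) = greatest_common_divisor(1, 0)
b == 0, return a = 1


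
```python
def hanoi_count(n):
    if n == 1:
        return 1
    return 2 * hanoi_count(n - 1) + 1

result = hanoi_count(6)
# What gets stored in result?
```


hanoi_count(6)
= 2 * hanoi_count(5) + 1
= 2 * (2 * hanoi_count(4) + 1) + 1
= 2 * (2 * (2 * hanoi_count(3) + 1) + 1) + 1
= 2 * (2 * (2 * (2 * hanoi_count(2) + 1) + 1) + 1) + 1
= 2 * (2 * (2 * (2 * (2 * hanoi_count(1) + 1) + 1) + 1) + 1) + 1
Now compute bottom-up:
hanoi_count(1) = 1
hanoi_count(2) = 2 * 1 + 1 = 3
hanoi_count(3) = 2 * 3 + 1 = 7
hanoi_count(4) = 2 * 7 + 1 = 15
hanoi_count(5) = 2 * 15 + 1 = 31
hanoi_count(6) = 2 * 31 + 1 = 63
= 63


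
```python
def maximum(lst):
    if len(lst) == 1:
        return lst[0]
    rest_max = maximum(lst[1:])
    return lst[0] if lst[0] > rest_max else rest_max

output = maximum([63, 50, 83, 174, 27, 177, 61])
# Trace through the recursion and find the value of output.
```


maximum([63, 50, 83, 174, 27, 177, 61])
= compare 63 with maximum([50, 83, 174, 27, 177, 61])
= compare 50 with maximum([83, 174, 27, 177, 61])
= compare 83 with maximum([174, 27, 177, 61])
= compare 174 with maximum([27, 177, 61])
= compare 27 with maximum([177, 61])
= compare 177 with maximum([61])
Base: maximum([61]) = 61
compare 177 with 61: max = 177
compare 27 with 177: max = 177
compare 174 with 177: max = 177
compare 83 with 177: max = 177
compare 50 with 177: max = 177
compare 63 with 177: max = 177
= 177


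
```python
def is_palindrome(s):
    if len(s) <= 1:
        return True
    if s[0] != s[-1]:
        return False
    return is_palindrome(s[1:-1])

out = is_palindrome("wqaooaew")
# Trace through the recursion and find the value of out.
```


is_palindrome("wqaooaew")
"wqaooaew": s[0]='w' == s[-1]='w' -> is_palindrome("qaooae")
"qaooae": s[0]='q' != s[-1]='e' -> False
= False


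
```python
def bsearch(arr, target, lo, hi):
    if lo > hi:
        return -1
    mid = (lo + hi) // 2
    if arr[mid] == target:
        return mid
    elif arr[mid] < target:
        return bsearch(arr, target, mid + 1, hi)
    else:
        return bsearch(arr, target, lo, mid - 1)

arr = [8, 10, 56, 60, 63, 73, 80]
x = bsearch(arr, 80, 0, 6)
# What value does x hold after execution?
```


bsearch(arr, 80, 0, 6)
lo=0, hi=6, mid=3, arr[mid]=60
60 < 80, search right half
lo=4, hi=6, mid=5, arr[mid]=73
73 < 80, search right half
lo=6, hi=6, mid=6, arr[mid]=80
arr[6] == 80, found at index 6
= 6


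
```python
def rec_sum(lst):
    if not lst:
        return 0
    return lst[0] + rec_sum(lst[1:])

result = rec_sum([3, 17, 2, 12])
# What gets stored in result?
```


rec_sum([3, 17, 2, 12])
= 3 + rec_sum([17, 2, 12])
= 3 + 17 + rec_sum([2, 12])
= 3 + 17 + 2 + rec_sum([12])
= 3 + 17 + 2 + 12 + rec_sum([])
= 3 + 17 + 2 + 12 + 0
= 34


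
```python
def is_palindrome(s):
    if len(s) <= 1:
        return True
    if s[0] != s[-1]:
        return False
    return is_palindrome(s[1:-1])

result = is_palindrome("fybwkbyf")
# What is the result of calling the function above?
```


is_palindrome("fybwkbyf")
"fybwkbyf": s[0]='f' == s[-1]='f' -> is_palindrome("ybwkby")
"ybwkby": s[0]='y' == s[-1]='y' -> is_palindrome("bwkb")
"bwkb": s[0]='b' == s[-1]='b' -> is_palindrome("wk")
"wk": s[0]='w' != s[-1]='k' -> False
= False


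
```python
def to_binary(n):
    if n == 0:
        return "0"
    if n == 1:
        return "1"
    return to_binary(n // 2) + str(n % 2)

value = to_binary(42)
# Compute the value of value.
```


to_binary(42)
= to_binary(21) + "0"
= to_binary(10) + "1" + "0"
= to_binary(5) + "0" + "1" + "0"
= to_binary(2) + "1" + "0" + "1" + "0"
= to_binary(1) + "0" + "1" + "0" + "1" + "0"
= "1" + "0" + "1" + "0" + "1" + "0"
= "101010"


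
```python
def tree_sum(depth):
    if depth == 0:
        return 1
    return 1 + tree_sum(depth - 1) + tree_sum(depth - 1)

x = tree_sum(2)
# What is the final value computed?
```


tree_sum(2)
= 1 + tree_sum(1) + tree_sum(1)
= 1 + 2 * tree_sum(1)
tree_sum(k) = 2^(k+1) - 1
tree_sum(0) = 1
tree_sum(1) = 3
tree_sum(2) = 7
tree_sum(2) = 2^3 - 1 = 7


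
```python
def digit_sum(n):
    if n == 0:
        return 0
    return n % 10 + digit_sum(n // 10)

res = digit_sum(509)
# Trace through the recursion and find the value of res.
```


digit_sum(509)
= 9 + digit_sum(50)
= 9 + 0 + digit_sum(5)
= 9 + 0 + 5 + digit_sum(0)
= 9 + 0 + 5 + 0
= 14
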